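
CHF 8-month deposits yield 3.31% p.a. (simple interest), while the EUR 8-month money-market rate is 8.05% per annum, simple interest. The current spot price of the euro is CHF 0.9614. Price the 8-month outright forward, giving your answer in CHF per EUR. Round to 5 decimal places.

T = 8/12 years.
CHF accumulates by 1 + 0.0331×8/12 = 1.0220667.
Growth of 1 EUR over T: 1 + 0.0805×8/12 = 1.0536667.
Forward (CHF per EUR) = 0.9614 × 1.0220667 / 1.0536667 = 0.9325671.

0.93257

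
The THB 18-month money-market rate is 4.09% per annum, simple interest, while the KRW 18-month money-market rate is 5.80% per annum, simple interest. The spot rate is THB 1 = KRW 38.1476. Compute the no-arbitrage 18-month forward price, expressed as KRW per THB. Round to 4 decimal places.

39.0695

T = 18/12 years.
KRW growth factor: 1 + 0.0580×18/12 = 1.087000.
THB accumulates by 1 + 0.0409×18/12 = 1.061350.
Forward (KRW per THB) = 38.1476 × 1.087000 / 1.061350 = 39.069526.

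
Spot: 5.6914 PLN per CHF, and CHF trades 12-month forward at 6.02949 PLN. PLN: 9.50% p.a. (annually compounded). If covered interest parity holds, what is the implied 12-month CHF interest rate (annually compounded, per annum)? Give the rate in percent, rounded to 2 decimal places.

3.36%

T = 1 year.
F/S = 6.02949/5.6914 = 1.0594037 = (growth of PLN) / (growth of CHF).
PLN growth factor: (1 + 0.0950)^1 = 1.095000.
That pins the CHF growth at 1.0336003.
Annualise: 1.0336003^(1/1) − 1 = 0.033600 = 3.36%.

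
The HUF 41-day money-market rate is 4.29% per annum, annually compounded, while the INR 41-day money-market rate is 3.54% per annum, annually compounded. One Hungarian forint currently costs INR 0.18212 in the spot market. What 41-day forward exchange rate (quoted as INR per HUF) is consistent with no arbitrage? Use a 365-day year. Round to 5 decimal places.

0.18197

T = 41/365 years.
INR growth factor: (1 + 0.0354)^(41/365) = 1.0039153.
HUF growth factor: (1 + 0.0429)^(41/365) = 1.0047296.
CIP: F = S · (grow INR)/(grow HUF) = 0.18212 × 1.0039153/1.0047296 = 0.1819724 INR per HUF.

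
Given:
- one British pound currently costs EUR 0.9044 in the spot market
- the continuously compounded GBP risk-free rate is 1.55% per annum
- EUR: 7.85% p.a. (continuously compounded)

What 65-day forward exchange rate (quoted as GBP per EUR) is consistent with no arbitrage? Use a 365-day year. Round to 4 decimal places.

T = 65/365 years.
EUR growth factor: e^(0.0785×65/365) = 1.0140776.
Growth of 1 GBP over T: e^(0.0155×65/365) = 1.0027641.
CIP: F = S · (grow EUR)/(grow GBP) = 0.9044 × 1.0140776/1.0027641 = 0.9146037 EUR per GBP.
Quoted the other way: 1/0.9146037 = 1.0934 GBP per EUR.

1.0934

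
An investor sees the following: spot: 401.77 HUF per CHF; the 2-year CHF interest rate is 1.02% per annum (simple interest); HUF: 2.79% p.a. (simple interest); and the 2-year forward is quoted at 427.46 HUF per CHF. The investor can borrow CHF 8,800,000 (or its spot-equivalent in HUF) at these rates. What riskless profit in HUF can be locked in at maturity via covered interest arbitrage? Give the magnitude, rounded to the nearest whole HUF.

T = 2 years.
Invest the CHF and cover forward: 8,800,000 × 1.020400 × 427.46 = HUF 3,838,385,619.20.
Convert at spot and invest in HUF: 8,800,000 × 401.77 × 1.055800 = HUF 3,732,861,140.80.
The quoted forward overvalues CHF, so borrow HUF, buy CHF at spot, deposit the CHF at 1.02%, and sell the proceeds forward at 427.46.
Arbitrage profit = |3,838,385,619.20 − 3,732,861,140.80| = HUF 105,524,478.

HUF 105,524,478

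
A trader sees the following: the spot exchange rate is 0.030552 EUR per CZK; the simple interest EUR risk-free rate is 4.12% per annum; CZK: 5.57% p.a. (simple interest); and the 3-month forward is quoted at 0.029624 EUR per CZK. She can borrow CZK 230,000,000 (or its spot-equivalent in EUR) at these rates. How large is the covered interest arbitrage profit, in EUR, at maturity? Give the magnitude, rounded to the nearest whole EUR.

EUR 190,939

T = 3/12 years.
Keep in CZK, deliver into the forward: 230,000,000·1.013925·0.029624 = EUR 6,908,398.27.
Swap to EUR now, deposit: 230,000,000·0.030552·1.010300 = EUR 7,099,337.69.
The quoted forward undervalues CZK, so borrow CZK, convert to EUR at spot, deposit the EUR at 4.12%, and buy CZK forward at 0.029624 to cover the loan.
Profit = 7,099,337.69 − 6,908,398.27 = EUR 190,939.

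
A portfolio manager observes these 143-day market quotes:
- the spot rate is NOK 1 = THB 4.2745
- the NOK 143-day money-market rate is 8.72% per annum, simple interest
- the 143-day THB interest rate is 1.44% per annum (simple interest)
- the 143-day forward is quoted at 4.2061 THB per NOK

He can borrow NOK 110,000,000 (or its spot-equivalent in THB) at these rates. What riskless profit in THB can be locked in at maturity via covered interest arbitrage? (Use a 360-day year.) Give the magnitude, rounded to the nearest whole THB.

T = 143/360 years.
Route A — deposit NOK, sell forward: 110,000,000 × 1.03463777778 × 4.2061 = THB 478,696,895.28.
Route B — convert at spot, deposit THB: 110,000,000 × 4.2745 × 1.005720 = THB 472,884,515.40.
The quoted forward overvalues NOK, so borrow THB, buy NOK at spot, deposit the NOK at 8.72%, and sell the proceeds forward at 4.2061.
Profit = 478,696,895.28 − 472,884,515.40 = THB 5,812,380.

THB 5,812,380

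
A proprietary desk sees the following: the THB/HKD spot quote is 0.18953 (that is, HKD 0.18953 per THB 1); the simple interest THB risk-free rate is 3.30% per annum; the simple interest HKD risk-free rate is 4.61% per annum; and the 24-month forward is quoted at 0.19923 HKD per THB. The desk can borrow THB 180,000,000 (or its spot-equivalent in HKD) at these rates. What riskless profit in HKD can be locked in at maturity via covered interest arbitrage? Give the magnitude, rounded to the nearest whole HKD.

HKD 967,413

T = 2 years.
Invest the THB and cover forward: 180,000,000 × 1.066000 × 0.19923 = HKD 38,228,252.40.
Convert at spot and invest in HKD: 180,000,000 × 0.18953 × 1.092200 = HKD 37,260,839.88.
The quoted forward overvalues THB, so borrow HKD, buy THB at spot, deposit the THB at 3.30%, and sell the proceeds forward at 0.19923.
The gap between the two covered legs is HKD 967,413.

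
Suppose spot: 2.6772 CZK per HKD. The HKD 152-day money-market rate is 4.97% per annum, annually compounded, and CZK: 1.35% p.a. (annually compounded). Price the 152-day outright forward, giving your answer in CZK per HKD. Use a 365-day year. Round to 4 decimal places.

2.6384

T = 152/365 years.
CZK growth factor: (1 + 0.0135)^(152/365) = 1.0055999.
HKD growth factor: (1 + 0.0497)^(152/365) = 1.0204045.
CIP: F = S · (grow CZK)/(grow HKD) = 2.6772 × 1.0055999/1.0204045 = 2.638358 CZK per HKD.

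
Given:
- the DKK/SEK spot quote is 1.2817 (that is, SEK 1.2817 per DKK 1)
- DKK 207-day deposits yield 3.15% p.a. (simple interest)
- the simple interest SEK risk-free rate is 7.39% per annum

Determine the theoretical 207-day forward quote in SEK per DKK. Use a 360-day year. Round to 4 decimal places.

1.3124

T = 207/360 years.
Growth of 1 SEK over T: 1 + 0.0739×207/360 = 1.0424925.
DKK growth factor: 1 + 0.0315×207/360 = 1.0181125.
So F = 1.2817 × 1.0424925 / 1.0181125 = 1.312392 (SEK/DKK).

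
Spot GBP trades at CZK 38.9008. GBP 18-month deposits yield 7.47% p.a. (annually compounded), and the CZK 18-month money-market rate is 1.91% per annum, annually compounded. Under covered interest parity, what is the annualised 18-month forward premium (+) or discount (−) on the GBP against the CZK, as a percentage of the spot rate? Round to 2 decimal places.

-5.11%

T = 18/12 years.
CIP forward (CZK per GBP) = 38.9008 × 1.0287864/1.1141172 = 35.9213680.
Annualised premium = (F − S)/S × (1/T) = (35.9213680 − 38.9008)/38.9008 ÷ (18/12) = -5.11%.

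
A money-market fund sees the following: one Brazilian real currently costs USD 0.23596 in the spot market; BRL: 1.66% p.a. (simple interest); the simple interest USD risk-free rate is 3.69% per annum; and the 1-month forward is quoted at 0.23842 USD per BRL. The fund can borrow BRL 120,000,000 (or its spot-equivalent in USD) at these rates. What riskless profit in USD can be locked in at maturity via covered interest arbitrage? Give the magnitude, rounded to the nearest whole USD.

T = 1/12 years.
Keep in BRL, deliver into the forward: 120,000,000·1.0013833333·0.23842 = USD 28,649,977.72.
Swap to USD now, deposit: 120,000,000·0.23596·1.003075 = USD 28,402,269.24.
The quoted forward overvalues BRL, so borrow USD, buy BRL at spot, deposit the BRL at 1.66%, and sell the proceeds forward at 0.23842.
The gap between the two covered legs is USD 247,708.

USD 247,708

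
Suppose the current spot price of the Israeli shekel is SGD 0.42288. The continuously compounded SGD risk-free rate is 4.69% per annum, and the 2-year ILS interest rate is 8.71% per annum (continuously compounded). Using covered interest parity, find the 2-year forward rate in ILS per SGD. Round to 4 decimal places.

T = 2 years.
SGD accumulates by e^(0.0469×2) = 1.0983401.
ILS growth factor: e^(0.0871×2) = 1.1902936.
Forward (SGD per ILS) = 0.42288 × 1.0983401 / 1.1902936 = 0.3902113.
Invert for ILS per SGD: 1 / 0.3902113 = 2.5627.

2.5627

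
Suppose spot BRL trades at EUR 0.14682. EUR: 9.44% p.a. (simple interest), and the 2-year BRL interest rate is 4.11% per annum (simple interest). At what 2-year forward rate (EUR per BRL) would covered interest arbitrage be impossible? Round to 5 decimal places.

0.16128

T = 2 years.
Growth of 1 EUR over T: 1 + 0.0944×2 = 1.188800.
BRL accumulates by 1 + 0.0411×2 = 1.082200.
Forward (EUR per BRL) = 0.14682 × 1.188800 / 1.082200 = 0.1612822.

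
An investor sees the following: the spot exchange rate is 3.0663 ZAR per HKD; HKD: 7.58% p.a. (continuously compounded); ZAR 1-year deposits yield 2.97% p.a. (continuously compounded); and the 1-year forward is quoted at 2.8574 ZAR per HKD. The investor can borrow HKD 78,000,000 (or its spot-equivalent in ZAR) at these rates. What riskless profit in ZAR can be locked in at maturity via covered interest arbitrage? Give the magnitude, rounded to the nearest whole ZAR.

T = 1 year.
Route A — deposit HKD, sell forward: 78,000,000 × 1.07874680322 × 2.8574 = ZAR 240,428,067.01.
Route B — convert at spot, deposit ZAR: 78,000,000 × 3.0663 × 1.03014544396 = ZAR 246,381,328.04.
The quoted forward undervalues HKD, so borrow HKD, convert to ZAR at spot, deposit the ZAR at 2.97%, and buy HKD forward at 2.8574 to cover the loan.
Arbitrage profit = |240,428,067.01 − 246,381,328.04| = ZAR 5,953,261.

ZAR 5,953,261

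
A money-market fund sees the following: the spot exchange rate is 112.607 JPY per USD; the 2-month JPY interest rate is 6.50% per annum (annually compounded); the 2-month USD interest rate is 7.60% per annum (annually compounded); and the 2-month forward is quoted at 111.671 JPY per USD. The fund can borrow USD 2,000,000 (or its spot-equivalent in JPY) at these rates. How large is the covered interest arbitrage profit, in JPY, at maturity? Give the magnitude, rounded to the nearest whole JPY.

T = 2/12 years.
Keep in USD, deliver into the forward: 2,000,000·1.01228323713·111.671 = JPY 226,085,362.75.
Swap to JPY now, deposit: 2,000,000·112.607·1.01055107398 = JPY 227,590,249.58.
The quoted forward undervalues USD, so borrow USD, convert to JPY at spot, deposit the JPY at 6.50%, and buy USD forward at 111.671 to cover the loan.
Profit = 227,590,249.58 − 226,085,362.75 = JPY 1,504,887.

JPY 1,504,887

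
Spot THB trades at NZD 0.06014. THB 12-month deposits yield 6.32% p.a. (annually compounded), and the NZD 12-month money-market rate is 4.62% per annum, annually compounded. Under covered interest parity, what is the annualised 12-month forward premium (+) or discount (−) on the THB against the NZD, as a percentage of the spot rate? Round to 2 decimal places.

T = 1 year.
No-arbitrage forward: 0.06014 × 1.046200 / 1.063200 = 0.05917839 NZD/THB.
(F − S)/S ÷ T = (0.05917839 − 0.06014)/0.06014/1 = -0.015990 → -1.60%.

-1.60%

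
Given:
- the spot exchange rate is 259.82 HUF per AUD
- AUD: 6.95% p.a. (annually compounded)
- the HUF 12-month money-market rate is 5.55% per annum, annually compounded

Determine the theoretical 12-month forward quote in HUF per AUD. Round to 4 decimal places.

T = 1 year.
HUF growth factor: (1 + 0.0555)^1 = 1.055500.
Growth of 1 AUD over T: (1 + 0.0695)^1 = 1.069500.
So F = 259.82 × 1.055500 / 1.069500 = 256.418897 (HUF/AUD).

256.4189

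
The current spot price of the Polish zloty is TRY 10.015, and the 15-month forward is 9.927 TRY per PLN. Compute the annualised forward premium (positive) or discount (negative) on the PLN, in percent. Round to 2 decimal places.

-0.70%

T = 15/12 years.
(F − S)/S = (9.927 − 10.015)/10.015 = -0.0087868.
Annualise by dividing by T: -0.0087868 / (15/12) = -0.007029 → -0.70%.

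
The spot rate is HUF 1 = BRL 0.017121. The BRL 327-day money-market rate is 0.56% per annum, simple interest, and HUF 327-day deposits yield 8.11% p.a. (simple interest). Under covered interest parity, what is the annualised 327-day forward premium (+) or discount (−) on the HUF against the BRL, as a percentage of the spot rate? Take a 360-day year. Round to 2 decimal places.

T = 327/360 years.
F = S · g_BRL/g_HUF = 0.017121 × 1.0050867/1.0736658 = 0.016027417.
(F − S)/S ÷ T = (0.016027417 − 0.017121)/0.017121/(327/360) = -0.070320 → -7.03%.

-7.03%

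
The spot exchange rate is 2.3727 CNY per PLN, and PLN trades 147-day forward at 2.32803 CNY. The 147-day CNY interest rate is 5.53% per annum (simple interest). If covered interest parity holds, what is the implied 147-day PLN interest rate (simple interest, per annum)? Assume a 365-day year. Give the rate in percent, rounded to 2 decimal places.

10.40%

T = 147/365 years.
CIP gives F = S · g_CNY/g_PLN, so g_CNY/g_PLN = 2.32803/2.3727 = 0.9811733.
The CNY side grows by 1 + 0.0553×147/365 = 1.0222715.
Hence g_PLN = 1.0418868.
(1.0418868 − 1)/T = 0.104005, i.e. 10.40%.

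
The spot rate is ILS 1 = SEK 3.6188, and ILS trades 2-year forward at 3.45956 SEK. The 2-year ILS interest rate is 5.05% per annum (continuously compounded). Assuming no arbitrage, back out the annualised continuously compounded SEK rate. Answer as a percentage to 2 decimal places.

2.80%

T = 2 years.
F/S = 3.45956/3.6188 = 0.9559965 = (growth of SEK) / (growth of ILS).
The ILS side grows by e^(0.0505×2) = 1.1062766.
So the SEK growth factor = 1.0575966.
Take logs: ln 1.0575966 / 2 = 0.027999, so 2.80%.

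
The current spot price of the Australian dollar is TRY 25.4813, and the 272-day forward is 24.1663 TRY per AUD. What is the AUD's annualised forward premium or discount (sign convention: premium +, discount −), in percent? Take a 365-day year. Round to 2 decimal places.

T = 272/365 years.
AUD trades forward at -5.16065% vs spot over the period.
×(1/T) gives -6.93% p.a.

-6.93%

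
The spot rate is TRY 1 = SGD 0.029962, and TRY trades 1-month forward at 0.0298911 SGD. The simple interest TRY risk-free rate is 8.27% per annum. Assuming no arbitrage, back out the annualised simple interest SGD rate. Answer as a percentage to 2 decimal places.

5.41%

T = 1/12 years.
F/S = 0.0298911/0.029962 = 0.9976337 = (growth of SGD) / (growth of TRY).
The TRY side grows by 1 + 0.0827×1/12 = 1.0068917.
That pins the SGD growth at 1.0045091.
(1.0045091 − 1)/T = 0.054109, i.e. 5.41%.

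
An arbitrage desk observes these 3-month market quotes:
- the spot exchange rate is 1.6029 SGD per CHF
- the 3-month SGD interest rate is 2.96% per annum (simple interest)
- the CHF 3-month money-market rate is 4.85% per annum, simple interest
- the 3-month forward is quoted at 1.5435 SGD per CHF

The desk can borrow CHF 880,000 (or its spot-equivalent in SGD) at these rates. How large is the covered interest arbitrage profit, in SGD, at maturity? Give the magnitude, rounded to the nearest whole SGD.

SGD 46,241

T = 3/12 years.
Route A — deposit CHF, sell forward: 880,000 × 1.012125 × 1.5435 = SGD 1,374,749.15.
Route B — convert at spot, deposit SGD: 880,000 × 1.6029 × 1.007400 = SGD 1,420,990.08.
The quoted forward undervalues CHF, so borrow CHF, convert to SGD at spot, deposit the SGD at 2.96%, and buy CHF forward at 1.5435 to cover the loan.
Profit = 1,420,990.08 − 1,374,749.15 = SGD 46,241.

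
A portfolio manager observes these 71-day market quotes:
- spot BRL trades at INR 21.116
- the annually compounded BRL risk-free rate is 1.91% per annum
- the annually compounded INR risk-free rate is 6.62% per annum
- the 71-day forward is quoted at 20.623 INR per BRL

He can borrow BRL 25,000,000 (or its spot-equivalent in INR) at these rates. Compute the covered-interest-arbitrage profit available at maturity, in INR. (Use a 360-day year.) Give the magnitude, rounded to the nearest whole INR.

INR 17,113,721

T = 71/360 years.
Invest the BRL and cover forward: 25,000,000 × 1.00373839216 × 20.623 = INR 517,502,421.54.
Convert at spot and invest in INR: 25,000,000 × 21.116 × 1.01272237646 = INR 534,616,142.53.
The quoted forward undervalues BRL, so borrow BRL, convert to INR at spot, deposit the INR at 6.62%, and buy BRL forward at 20.623 to cover the loan.
Profit = 534,616,142.53 − 517,502,421.54 = INR 17,113,721.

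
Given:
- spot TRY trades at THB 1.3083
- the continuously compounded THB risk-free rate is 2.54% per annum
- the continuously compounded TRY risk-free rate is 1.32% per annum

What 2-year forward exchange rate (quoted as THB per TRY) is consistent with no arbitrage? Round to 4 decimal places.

T = 2 years.
THB growth factor: e^(0.0254×2) = 1.0521124.
TRY accumulates by e^(0.0132×2) = 1.0267516.
CIP: F = S · (grow THB)/(grow TRY) = 1.3083 × 1.0521124/1.0267516 = 1.340615 THB per TRY.

1.3406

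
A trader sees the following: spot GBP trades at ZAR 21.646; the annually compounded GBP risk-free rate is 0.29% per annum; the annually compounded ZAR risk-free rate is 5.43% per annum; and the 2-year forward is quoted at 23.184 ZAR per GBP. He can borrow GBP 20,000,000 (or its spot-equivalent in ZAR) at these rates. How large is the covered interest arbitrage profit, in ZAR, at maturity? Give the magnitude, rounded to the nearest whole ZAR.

ZAR 14,838,329

T = 2 years.
Keep in GBP, deliver into the forward: 20,000,000·1.00580841·23.184 = ZAR 466,373,243.55.
Swap to ZAR now, deposit: 20,000,000·21.646·1.11154849 = ZAR 481,211,572.29.
The quoted forward undervalues GBP, so borrow GBP, convert to ZAR at spot, deposit the ZAR at 5.43%, and buy GBP forward at 23.184 to cover the loan.
Arbitrage profit = |466,373,243.55 − 481,211,572.29| = ZAR 14,838,329.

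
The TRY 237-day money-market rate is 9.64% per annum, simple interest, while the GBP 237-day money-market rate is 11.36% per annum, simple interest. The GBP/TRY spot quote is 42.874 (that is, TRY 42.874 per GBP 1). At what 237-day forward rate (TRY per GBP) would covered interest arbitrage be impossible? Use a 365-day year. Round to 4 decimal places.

42.4281

T = 237/365 years.
TRY growth factor: 1 + 0.0964×237/365 = 1.06259397.
GBP accumulates by 1 + 0.1136×237/365 = 1.07376219.
Forward (TRY per GBP) = 42.874 × 1.06259397 / 1.07376219 = 42.428067.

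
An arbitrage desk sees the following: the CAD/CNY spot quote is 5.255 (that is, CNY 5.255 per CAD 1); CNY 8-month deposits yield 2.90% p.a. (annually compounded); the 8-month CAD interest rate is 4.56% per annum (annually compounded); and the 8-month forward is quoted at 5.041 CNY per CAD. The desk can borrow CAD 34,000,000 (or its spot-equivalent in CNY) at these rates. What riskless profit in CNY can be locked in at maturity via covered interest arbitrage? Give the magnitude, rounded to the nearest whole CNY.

CNY 5,542,242

T = 8/12 years.
Route A — deposit CAD, sell forward: 34,000,000 × 1.03017352152 × 5.041 = CNY 176,565,560.55.
Route B — convert at spot, deposit CNY: 34,000,000 × 5.255 × 1.0192410733 = CNY 182,107,802.57.
The quoted forward undervalues CAD, so borrow CAD, convert to CNY at spot, deposit the CNY at 2.90%, and buy CAD forward at 5.041 to cover the loan.
The gap between the two covered legs is CNY 5,542,242.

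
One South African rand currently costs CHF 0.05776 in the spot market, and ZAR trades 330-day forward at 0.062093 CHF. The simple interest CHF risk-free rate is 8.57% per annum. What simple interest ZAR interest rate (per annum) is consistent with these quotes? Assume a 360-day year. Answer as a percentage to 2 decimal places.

0.36%

T = 330/360 years.
By CIP, F/S equals the CHF-to-ZAR growth ratio: 0.062093/0.05776 = 1.0750173.
The CHF side grows by 1 + 0.0857×330/360 = 1.0785583.
So the ZAR growth factor = 1.0032939.
(1.0032939 − 1)/T = 0.003593, i.e. 0.36%.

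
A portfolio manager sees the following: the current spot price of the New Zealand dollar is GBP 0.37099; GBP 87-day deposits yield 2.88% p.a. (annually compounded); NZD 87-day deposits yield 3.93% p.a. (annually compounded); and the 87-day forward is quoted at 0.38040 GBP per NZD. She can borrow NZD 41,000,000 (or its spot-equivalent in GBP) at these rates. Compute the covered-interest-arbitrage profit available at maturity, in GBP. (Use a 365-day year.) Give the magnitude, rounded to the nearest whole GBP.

GBP 426,481

T = 87/365 years.
Keep in NZD, deliver into the forward: 41,000,000·1.0092303521·0.38040 = GBP 15,740,360.26.
Swap to GBP now, deposit: 41,000,000·0.37099·1.0067906167 = GBP 15,313,879.29.
The quoted forward overvalues NZD, so borrow GBP, buy NZD at spot, deposit the NZD at 3.93%, and sell the proceeds forward at 0.38040.
Arbitrage profit = |15,740,360.26 − 15,313,879.29| = GBP 426,481.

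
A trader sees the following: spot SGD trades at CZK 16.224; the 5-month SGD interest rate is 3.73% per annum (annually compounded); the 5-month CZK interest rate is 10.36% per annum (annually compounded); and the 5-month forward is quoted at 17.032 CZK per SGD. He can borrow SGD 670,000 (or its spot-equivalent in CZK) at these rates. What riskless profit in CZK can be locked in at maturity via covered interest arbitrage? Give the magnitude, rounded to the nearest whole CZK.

T = 5/12 years.
Keep in SGD, deliver into the forward: 670,000·1.0153758367·17.032 = CZK 11,586,900.44.
Swap to CZK now, deposit: 670,000·16.224·1.0419291895 = CZK 11,325,853.64.
The quoted forward overvalues SGD, so borrow CZK, buy SGD at spot, deposit the SGD at 3.73%, and sell the proceeds forward at 17.032.
The gap between the two covered legs is CZK 261,047.

CZK 261,047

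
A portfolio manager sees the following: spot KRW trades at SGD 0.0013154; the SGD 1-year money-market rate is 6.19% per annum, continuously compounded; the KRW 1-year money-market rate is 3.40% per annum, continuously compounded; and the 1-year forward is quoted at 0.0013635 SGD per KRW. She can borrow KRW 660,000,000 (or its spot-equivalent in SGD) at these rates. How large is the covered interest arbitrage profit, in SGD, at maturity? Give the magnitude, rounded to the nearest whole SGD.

SGD 7,432

T = 1 year.
Keep in KRW, deliver into the forward: 660,000,000·1.03458461·0.0013635 = SGD 931,033.04.
Swap to SGD now, deposit: 660,000,000·0.0013154·1.06385595 = SGD 923,601.44.
The quoted forward overvalues KRW, so borrow SGD, buy KRW at spot, deposit the KRW at 3.40%, and sell the proceeds forward at 0.0013635.
Arbitrage profit = |931,033.04 − 923,601.44| = SGD 7,432.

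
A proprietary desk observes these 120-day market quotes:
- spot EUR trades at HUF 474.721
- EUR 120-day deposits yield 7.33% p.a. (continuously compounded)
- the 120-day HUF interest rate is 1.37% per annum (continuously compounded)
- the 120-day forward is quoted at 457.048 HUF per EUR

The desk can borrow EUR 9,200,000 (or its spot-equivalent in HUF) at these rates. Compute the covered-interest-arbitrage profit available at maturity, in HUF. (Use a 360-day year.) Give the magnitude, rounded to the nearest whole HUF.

T = 120/360 years.
Invest the EUR and cover forward: 9,200,000 × 1.024734273212 × 457.048 = HUF 4,308,845,300.95.
Convert at spot and invest in HUF: 9,200,000 × 474.721 × 1.00457710978 = HUF 4,387,423,421.21.
The quoted forward undervalues EUR, so borrow EUR, convert to HUF at spot, deposit the HUF at 1.37%, and buy EUR forward at 457.048 to cover the loan.
Profit = 4,387,423,421.21 − 4,308,845,300.95 = HUF 78,578,120.

HUF 78,578,120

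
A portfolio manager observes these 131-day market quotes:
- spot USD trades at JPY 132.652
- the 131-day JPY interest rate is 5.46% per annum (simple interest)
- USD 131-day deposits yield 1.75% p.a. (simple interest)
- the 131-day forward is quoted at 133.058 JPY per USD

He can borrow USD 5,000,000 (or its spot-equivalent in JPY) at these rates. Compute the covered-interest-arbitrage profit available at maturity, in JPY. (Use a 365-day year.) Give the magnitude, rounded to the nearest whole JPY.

T = 131/365 years.
Route A — deposit USD, sell forward: 5,000,000 × 1.00628082192 × 133.058 = JPY 669,468,568.02.
Route B — convert at spot, deposit JPY: 5,000,000 × 132.652 × 1.01959616438 = JPY 676,257,351.99.
The quoted forward undervalues USD, so borrow USD, convert to JPY at spot, deposit the JPY at 5.46%, and buy USD forward at 133.058 to cover the loan.
Profit = 676,257,351.99 − 669,468,568.02 = JPY 6,788,784.

JPY 6,788,784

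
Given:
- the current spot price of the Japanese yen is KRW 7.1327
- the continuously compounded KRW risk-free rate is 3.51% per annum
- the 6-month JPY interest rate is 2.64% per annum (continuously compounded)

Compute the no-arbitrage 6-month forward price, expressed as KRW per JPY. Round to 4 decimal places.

7.1638

T = 6/12 years.
KRW growth factor: e^(0.0351×6/12) = 1.0177049.
JPY accumulates by e^(0.0264×6/12) = 1.0132875.
So F = 7.1327 × 1.0177049 / 1.0132875 = 7.163795 (KRW/JPY).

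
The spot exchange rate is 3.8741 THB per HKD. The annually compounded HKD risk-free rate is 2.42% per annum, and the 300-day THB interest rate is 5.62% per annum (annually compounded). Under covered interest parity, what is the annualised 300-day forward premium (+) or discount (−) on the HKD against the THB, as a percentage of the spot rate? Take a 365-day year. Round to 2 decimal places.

T = 300/365 years.
No-arbitrage forward: 3.8741 × 1.0459656 / 1.019848 = 3.9733130 THB/HKD.
Annualised premium = (F − S)/S × (1/T) = (3.9733130 − 3.8741)/3.8741 ÷ (300/365) = 3.12%.

+3.12%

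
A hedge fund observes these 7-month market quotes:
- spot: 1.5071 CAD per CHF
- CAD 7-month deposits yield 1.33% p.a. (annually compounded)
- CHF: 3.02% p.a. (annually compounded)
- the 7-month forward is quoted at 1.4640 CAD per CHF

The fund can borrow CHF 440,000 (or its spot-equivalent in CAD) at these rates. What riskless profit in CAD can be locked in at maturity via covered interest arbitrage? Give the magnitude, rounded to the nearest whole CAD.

T = 7/12 years.
Invest the CHF and cover forward: 440,000 × 1.01750738 × 1.4640 = CAD 655,437.55.
Convert at spot and invest in CAD: 440,000 × 1.5071 × 1.00773697 = CAD 668,254.57.
The quoted forward undervalues CHF, so borrow CHF, convert to CAD at spot, deposit the CAD at 1.33%, and buy CHF forward at 1.4640 to cover the loan.
Arbitrage profit = |655,437.55 − 668,254.57| = CAD 12,817.

CAD 12,817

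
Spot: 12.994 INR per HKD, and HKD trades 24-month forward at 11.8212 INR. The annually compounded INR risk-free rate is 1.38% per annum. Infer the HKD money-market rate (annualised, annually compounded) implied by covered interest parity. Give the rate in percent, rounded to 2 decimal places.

T = 2 years.
CIP gives F = S · g_INR/g_HKD, so g_INR/g_HKD = 11.8212/12.994 = 0.9097430.
The INR side grows by (1 + 0.0138)^2 = 1.0277904.
So the HKD growth factor = 1.1297591.
Annualise: 1.1297591^(1/2) − 1 = 0.062901 = 6.29%.

6.29%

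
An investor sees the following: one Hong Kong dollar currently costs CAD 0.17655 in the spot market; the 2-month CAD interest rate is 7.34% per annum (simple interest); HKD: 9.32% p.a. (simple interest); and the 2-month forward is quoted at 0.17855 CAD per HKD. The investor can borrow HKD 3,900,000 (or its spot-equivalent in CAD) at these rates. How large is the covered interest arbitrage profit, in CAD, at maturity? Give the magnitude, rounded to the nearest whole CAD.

T = 2/12 years.
Invest the HKD and cover forward: 3,900,000 × 1.01553333 × 0.17855 = CAD 707,161.56.
Convert at spot and invest in CAD: 3,900,000 × 0.17655 × 1.01223333 = CAD 696,968.20.
The quoted forward overvalues HKD, so borrow CAD, buy HKD at spot, deposit the HKD at 9.32%, and sell the proceeds forward at 0.17855.
Arbitrage profit = |707,161.56 − 696,968.20| = CAD 10,193.

CAD 10,193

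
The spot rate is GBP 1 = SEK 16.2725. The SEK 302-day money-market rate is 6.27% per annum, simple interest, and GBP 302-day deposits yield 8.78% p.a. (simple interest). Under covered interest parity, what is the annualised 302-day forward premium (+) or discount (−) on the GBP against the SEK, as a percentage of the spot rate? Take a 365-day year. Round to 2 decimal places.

T = 302/365 years.
No-arbitrage forward: 16.2725 × 1.0518778 / 1.0726455 = 15.9574449 SEK/GBP.
Annualised premium = (F − S)/S × (1/T) = (15.9574449 − 16.2725)/16.2725 ÷ (302/365) = -2.34%.

-2.34%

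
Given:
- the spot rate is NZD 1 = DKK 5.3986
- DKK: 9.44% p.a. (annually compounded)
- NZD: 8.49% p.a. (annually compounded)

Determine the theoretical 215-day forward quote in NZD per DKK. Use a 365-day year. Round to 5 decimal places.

0.18428

T = 215/365 years.
DKK growth factor: (1 + 0.0944)^(215/365) = 1.0545722.
NZD accumulates by (1 + 0.0849)^(215/365) = 1.0491703.
So F = 5.3986 × 1.0545722 / 1.0491703 = 5.426396 (DKK/NZD).
Quoted the other way: 1/5.426396 = 0.18428 NZD per DKK.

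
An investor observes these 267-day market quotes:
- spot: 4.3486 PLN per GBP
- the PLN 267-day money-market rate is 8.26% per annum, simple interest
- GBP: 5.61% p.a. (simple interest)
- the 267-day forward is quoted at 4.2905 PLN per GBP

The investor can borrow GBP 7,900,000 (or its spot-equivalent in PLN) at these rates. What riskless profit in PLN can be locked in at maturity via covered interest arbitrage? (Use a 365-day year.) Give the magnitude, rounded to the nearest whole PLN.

PLN 1,143,775

T = 267/365 years.
Keep in GBP, deliver into the forward: 7,900,000·1.0410375342·4.2905 = PLN 35,285,915.17.
Swap to PLN now, deposit: 7,900,000·4.3486·1.0604224658 = PLN 36,429,689.76.
The quoted forward undervalues GBP, so borrow GBP, convert to PLN at spot, deposit the PLN at 8.26%, and buy GBP forward at 4.2905 to cover the loan.
Arbitrage profit = |35,285,915.17 − 36,429,689.76| = PLN 1,143,775.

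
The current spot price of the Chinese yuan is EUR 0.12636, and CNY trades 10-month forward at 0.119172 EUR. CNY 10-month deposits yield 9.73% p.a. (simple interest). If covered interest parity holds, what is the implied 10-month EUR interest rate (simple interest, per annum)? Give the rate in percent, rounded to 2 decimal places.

2.35%

T = 10/12 years.
CIP gives F = S · g_EUR/g_CNY, so g_EUR/g_CNY = 0.119172/0.12636 = 0.9431149.
CNY growth factor: 1 + 0.0973×10/12 = 1.0810833.
So the EUR growth factor = 1.0195858.
r = (1.0195858 − 1)/(10/12) = 0.023503 → 2.35%.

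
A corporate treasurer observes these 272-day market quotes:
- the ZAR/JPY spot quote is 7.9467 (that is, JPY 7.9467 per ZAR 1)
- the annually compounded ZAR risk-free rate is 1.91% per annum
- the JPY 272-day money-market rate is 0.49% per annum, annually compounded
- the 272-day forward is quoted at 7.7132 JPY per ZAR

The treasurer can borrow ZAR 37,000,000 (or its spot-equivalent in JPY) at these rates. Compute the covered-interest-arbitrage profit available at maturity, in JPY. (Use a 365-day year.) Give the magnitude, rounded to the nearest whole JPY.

T = 272/365 years.
Keep in ZAR, deliver into the forward: 37,000,000·1.01419906438·7.7132 = JPY 289,440,648.26.
Swap to JPY now, deposit: 37,000,000·7.9467·1.00364923207 = JPY 295,100,876.04.
The quoted forward undervalues ZAR, so borrow ZAR, convert to JPY at spot, deposit the JPY at 0.49%, and buy ZAR forward at 7.7132 to cover the loan.
Arbitrage profit = |289,440,648.26 − 295,100,876.04| = JPY 5,660,228.

JPY 5,660,228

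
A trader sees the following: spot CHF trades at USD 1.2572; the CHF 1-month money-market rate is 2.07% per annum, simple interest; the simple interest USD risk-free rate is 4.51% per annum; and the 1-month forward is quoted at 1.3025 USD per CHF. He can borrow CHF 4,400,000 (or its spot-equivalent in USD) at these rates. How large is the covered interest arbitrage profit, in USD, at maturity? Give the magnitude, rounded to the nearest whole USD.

T = 1/12 years.
Keep in CHF, deliver into the forward: 4,400,000·1.001725·1.3025 = USD 5,740,885.98.
Swap to USD now, deposit: 4,400,000·1.2572·1.003758333 = USD 5,552,469.90.
The quoted forward overvalues CHF, so borrow USD, buy CHF at spot, deposit the CHF at 2.07%, and sell the proceeds forward at 1.3025.
Arbitrage profit = |5,740,885.98 − 5,552,469.90| = USD 188,416.

USD 188,416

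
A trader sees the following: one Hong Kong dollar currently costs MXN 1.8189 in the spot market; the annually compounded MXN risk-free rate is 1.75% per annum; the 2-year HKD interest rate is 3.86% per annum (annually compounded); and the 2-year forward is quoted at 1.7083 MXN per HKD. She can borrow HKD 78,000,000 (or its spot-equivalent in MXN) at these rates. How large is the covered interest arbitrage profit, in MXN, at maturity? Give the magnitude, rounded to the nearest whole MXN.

T = 2 years.
Route A — deposit HKD, sell forward: 78,000,000 × 1.07868996 × 1.7083 = MXN 143,732,632.58.
Route B — convert at spot, deposit MXN: 78,000,000 × 1.8189 × 1.03530625 = MXN 146,883,245.97.
The quoted forward undervalues HKD, so borrow HKD, convert to MXN at spot, deposit the MXN at 1.75%, and buy HKD forward at 1.7083 to cover the loan.
Profit = 146,883,245.97 − 143,732,632.58 = MXN 3,150,613.

MXN 3,150,613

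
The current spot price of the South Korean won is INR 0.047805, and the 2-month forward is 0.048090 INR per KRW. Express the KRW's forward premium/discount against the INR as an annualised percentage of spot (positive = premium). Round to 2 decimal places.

T = 2/12 years.
Period premium: (0.048090 − 0.047805)/0.047805 = 0.0059617.
Per annum: 0.0059617 / (2/12) = 0.035770 = 3.58%.

+3.58%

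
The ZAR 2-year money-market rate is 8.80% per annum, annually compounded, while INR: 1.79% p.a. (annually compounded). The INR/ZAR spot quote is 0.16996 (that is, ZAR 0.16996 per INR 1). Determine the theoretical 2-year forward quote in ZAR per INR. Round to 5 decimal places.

0.19418

T = 2 years.
ZAR growth factor: (1 + 0.0880)^2 = 1.183744.
INR accumulates by (1 + 0.0179)^2 = 1.0361204.
CIP: F = S · (grow ZAR)/(grow INR) = 0.16996 × 1.183744/1.0361204 = 0.1941754 ZAR per INR.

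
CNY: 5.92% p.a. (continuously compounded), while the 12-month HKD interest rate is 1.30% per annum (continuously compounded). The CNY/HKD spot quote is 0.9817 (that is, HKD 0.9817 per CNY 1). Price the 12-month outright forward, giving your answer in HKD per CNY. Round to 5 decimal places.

T = 1 year.
Growth of 1 HKD over T: e^(0.0130×1) = 1.0130849.
Growth of 1 CNY over T: e^(0.0592×1) = 1.0609874.
Forward (HKD per CNY) = 0.9817 × 1.0130849 / 1.0609874 = 0.9373772.

0.93738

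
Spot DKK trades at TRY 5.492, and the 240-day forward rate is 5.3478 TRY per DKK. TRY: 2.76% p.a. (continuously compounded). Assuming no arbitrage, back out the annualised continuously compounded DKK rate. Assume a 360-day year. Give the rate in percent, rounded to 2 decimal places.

T = 240/360 years.
CIP gives F = S · g_TRY/g_DKK, so g_TRY/g_DKK = 5.3478/5.492 = 0.9737436.
TRY growth factor: e^(0.0276×240/360) = 1.0185703.
So the DKK growth factor = 1.0460354.
Take logs: ln 1.0460354 / (240/360) = 0.067511, so 6.75%.

6.75%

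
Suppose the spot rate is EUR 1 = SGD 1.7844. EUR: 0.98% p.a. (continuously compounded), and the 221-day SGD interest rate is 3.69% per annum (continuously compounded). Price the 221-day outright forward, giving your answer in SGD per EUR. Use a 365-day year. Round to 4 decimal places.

1.8139

T = 221/365 years.
SGD growth factor: e^(0.0369×221/365) = 1.0225936.
EUR growth factor: e^(0.0098×221/365) = 1.0059513.
Forward (SGD per EUR) = 1.7844 × 1.0225936 / 1.0059513 = 1.813921.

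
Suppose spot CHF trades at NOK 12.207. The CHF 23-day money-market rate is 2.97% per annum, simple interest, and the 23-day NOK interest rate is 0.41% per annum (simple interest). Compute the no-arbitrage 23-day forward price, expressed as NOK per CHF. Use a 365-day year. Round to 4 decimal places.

12.1873

T = 23/365 years.
NOK accumulates by 1 + 0.0041×23/365 = 1.00025836.
CHF growth factor: 1 + 0.0297×23/365 = 1.00187151.
CIP: F = S · (grow NOK)/(grow CHF) = 12.207 × 1.00025836/1.00187151 = 12.187345 NOK per CHF.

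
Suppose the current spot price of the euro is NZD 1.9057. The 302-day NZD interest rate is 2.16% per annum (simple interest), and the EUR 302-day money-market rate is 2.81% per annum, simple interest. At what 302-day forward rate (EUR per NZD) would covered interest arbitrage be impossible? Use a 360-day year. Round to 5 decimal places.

T = 302/360 years.
NZD growth factor: 1 + 0.0216×302/360 = 1.018120.
Growth of 1 EUR over T: 1 + 0.0281×302/360 = 1.0235728.
So F = 1.9057 × 1.018120 / 1.0235728 = 1.895548 (NZD/EUR).
Quoted the other way: 1/1.895548 = 0.52755 EUR per NZD.

0.52755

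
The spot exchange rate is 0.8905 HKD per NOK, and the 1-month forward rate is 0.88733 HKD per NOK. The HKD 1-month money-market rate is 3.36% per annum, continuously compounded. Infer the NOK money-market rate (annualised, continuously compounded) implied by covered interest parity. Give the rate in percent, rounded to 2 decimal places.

7.64%

T = 1/12 years.
By CIP, F/S equals the HKD-to-NOK growth ratio: 0.88733/0.8905 = 0.9964402.
HKD growth factor: e^(0.0336×1/12) = 1.0028039.
Hence g_NOK = 1.0063864.
Take logs: ln 1.0063864 / (1/12) = 0.076393, so 7.64%.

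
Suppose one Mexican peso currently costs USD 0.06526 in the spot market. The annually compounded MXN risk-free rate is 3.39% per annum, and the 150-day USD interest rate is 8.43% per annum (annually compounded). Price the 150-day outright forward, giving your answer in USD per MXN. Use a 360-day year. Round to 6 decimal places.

0.066567

T = 150/360 years.
USD accumulates by (1 + 0.0843)^(150/360) = 1.0342978.
MXN growth factor: (1 + 0.0339)^(150/360) = 1.0139878.
So F = 0.06526 × 1.0342978 / 1.0139878 = 0.06656715 (USD/MXN).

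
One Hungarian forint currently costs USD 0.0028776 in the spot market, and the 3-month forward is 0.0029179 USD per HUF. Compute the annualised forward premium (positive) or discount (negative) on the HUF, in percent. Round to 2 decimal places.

+5.60%

T = 3/12 years.
HUF trades forward at +1.40047% vs spot over the period.
×(1/T) gives 5.60% p.a.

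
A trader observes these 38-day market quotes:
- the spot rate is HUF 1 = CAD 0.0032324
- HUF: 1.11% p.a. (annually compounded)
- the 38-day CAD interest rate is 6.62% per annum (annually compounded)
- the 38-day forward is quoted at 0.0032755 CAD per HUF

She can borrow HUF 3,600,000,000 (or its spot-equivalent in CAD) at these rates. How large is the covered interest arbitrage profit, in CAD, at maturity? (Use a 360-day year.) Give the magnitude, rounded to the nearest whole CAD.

T = 38/360 years.
Keep in HUF, deliver into the forward: 3,600,000,000·1.0011658908·0.0032755 = CAD 11,805,547.95.
Swap to CAD now, deposit: 3,600,000,000·0.0032324·1.0067891513 = CAD 11,715,642.91.
The quoted forward overvalues HUF, so borrow CAD, buy HUF at spot, deposit the HUF at 1.11%, and sell the proceeds forward at 0.0032755.
Profit = 11,805,547.95 − 11,715,642.91 = CAD 89,905.

CAD 89,905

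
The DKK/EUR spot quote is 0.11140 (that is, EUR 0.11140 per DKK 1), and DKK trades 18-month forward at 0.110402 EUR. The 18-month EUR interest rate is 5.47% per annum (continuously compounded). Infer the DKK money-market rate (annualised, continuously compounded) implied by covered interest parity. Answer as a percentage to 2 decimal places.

T = 18/12 years.
CIP gives F = S · g_EUR/g_DKK, so g_EUR/g_DKK = 0.110402/0.1114 = 0.9910413.
EUR growth factor: e^(0.0547×18/12) = 1.0855101.
That pins the DKK growth at 1.0953228.
Take logs: ln 1.0953228 / (18/12) = 0.060699, so 6.07%.

6.07%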